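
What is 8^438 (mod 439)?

1

8^1 ≡ 8 (mod 439)
8^2 ≡ 8^2 = 64 ≡ 64 (mod 439)
8^4 ≡ 64^2 = 4096 ≡ 145 (mod 439)
8^8 ≡ 145^2 = 21025 ≡ 392 (mod 439)
8^16 ≡ 392^2 = 153664 ≡ 14 (mod 439)
8^32 ≡ 14^2 = 196 ≡ 196 (mod 439)
8^64 ≡ 196^2 = 38416 ≡ 223 (mod 439)
8^128 ≡ 223^2 = 49729 ≡ 122 (mod 439)
8^256 ≡ 122^2 = 14884 ≡ 397 (mod 439)
438 = 256 + 128 + 32 + 16 + 4 + 2 in binary powers of 2.
So 8^438 ≡ 397 · 122 · 196 · 14 · 145 · 64 ≡ 1 (mod 439).
Since the result is 1, base 8 gives no evidence that 439 is composite.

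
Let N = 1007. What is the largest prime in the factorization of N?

53

1007 = 19 · 53
53 is prime.
So 1007 = 19 · 53; the largest prime factor is 53.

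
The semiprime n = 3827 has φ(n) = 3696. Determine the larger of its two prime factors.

φ(n) = (p−1)(q−1) = n − (p+q) + 1, so p + q = 3827 − 3696 + 1 = 132.
p and q are the roots of t² − 132t + 3827 = 0.
Discriminant: 132² − 4·3827 = 17424 − 15308 = 2116; √2116 = 46.
q = (132 − 46)/2 = 43, p = (132 + 46)/2 = 89.
Check: 43 · 89 = 3827.

89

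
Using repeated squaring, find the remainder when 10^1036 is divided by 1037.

10^1 ≡ 10 (mod 1037)
10^2 ≡ 10^2 = 100 ≡ 100 (mod 1037)
10^4 ≡ 100^2 = 10000 ≡ 667 (mod 1037)
10^8 ≡ 667^2 = 444889 ≡ 16 (mod 1037)
10^16 ≡ 16^2 = 256 ≡ 256 (mod 1037)
10^32 ≡ 256^2 = 65536 ≡ 205 (mod 1037)
10^64 ≡ 205^2 = 42025 ≡ 545 (mod 1037)
10^128 ≡ 545^2 = 297025 ≡ 443 (mod 1037)
10^256 ≡ 443^2 = 196249 ≡ 256 (mod 1037)
10^512 ≡ 256^2 = 65536 ≡ 205 (mod 1037)
10^1024 ≡ 205^2 = 42025 ≡ 545 (mod 1037)
1036 = 1024 + 8 + 4 in binary powers of 2.
So 10^1036 ≡ 545 · 16 · 667 ≡ 744 (mod 1037).
Since 744 ≠ 1, base 10 is a Fermat witness: 1037 is composite.

744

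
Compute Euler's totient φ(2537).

Factor: 2537 = 43 · 59.
φ(2537) = (43−1) · (59−1) = 42 · 58 = 2436.

2436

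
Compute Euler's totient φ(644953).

Factor: 644953 = 61 · 97 · 109.
φ(644953) = (61−1) · (97−1) · (109−1) = 60 · 96 · 108 = 622080.

622080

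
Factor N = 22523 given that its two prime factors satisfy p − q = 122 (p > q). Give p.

223

Since p = q + 122, we have 22523 = q(q + 122), so q² + 122q − 22523 = 0.
Discriminant: 122² + 4·22523 = 14884 + 90092 = 104976; √104976 = 324.
q = (−122 + 324)/2 = 101, and p = q + 122 = 223.
Check: 101 · 223 = 22523.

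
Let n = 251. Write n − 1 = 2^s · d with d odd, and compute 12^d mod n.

1

251 − 1 = 250 = 2^1 · 125, so d = 125.
12^1 ≡ 12 (mod 251)
12^2 ≡ 12^2 = 144 ≡ 144 (mod 251)
12^4 ≡ 144^2 = 20736 ≡ 154 (mod 251)
12^8 ≡ 154^2 = 23716 ≡ 122 (mod 251)
12^16 ≡ 122^2 = 14884 ≡ 75 (mod 251)
12^32 ≡ 75^2 = 5625 ≡ 103 (mod 251)
12^64 ≡ 103^2 = 10609 ≡ 67 (mod 251)
125 = 64 + 32 + 16 + 8 + 4 + 1 in binary powers of 2.
So 12^125 ≡ 67 · 103 · 75 · 122 · 154 · 12 ≡ 1 (mod 251).
Since 12^d ≡ 1 (mod 251), base 12 does not prove 251 composite.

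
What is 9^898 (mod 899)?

545

9^1 ≡ 9 (mod 899)
9^2 ≡ 9^2 = 81 ≡ 81 (mod 899)
9^4 ≡ 81^2 = 6561 ≡ 268 (mod 899)
9^8 ≡ 268^2 = 71824 ≡ 803 (mod 899)
9^16 ≡ 803^2 = 644809 ≡ 226 (mod 899)
9^32 ≡ 226^2 = 51076 ≡ 732 (mod 899)
9^64 ≡ 732^2 = 535824 ≡ 20 (mod 899)
9^128 ≡ 20^2 = 400 ≡ 400 (mod 899)
9^256 ≡ 400^2 = 160000 ≡ 877 (mod 899)
9^512 ≡ 877^2 = 769129 ≡ 484 (mod 899)
898 = 512 + 256 + 128 + 2 in binary powers of 2.
So 9^898 ≡ 484 · 877 · 400 · 81 ≡ 545 (mod 899).
Since 545 ≠ 1, base 9 is a Fermat witness: 899 is composite.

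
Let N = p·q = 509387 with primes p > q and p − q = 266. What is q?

Since p = q + 266, we have 509387 = q(q + 266), so q² + 266q − 509387 = 0.
Discriminant: 266² + 4·509387 = 70756 + 2037548 = 2108304; √2108304 = 1452.
q = (−266 + 1452)/2 = 593, and p = q + 266 = 859.
Check: 593 · 859 = 509387.

593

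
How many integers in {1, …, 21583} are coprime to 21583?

Factor: 21583 = 113 · 191.
φ(21583) = (113−1) · (191−1) = 112 · 190 = 21280.

21280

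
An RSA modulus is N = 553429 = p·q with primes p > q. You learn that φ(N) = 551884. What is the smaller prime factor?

φ(n) = (p−1)(q−1) = n − (p+q) + 1, so p + q = 553429 − 551884 + 1 = 1546.
p and q are the roots of t² − 1546t + 553429 = 0.
Discriminant: 1546² − 4·553429 = 2390116 − 2213716 = 176400; √176400 = 420.
q = (1546 − 420)/2 = 563, p = (1546 + 420)/2 = 983.
Check: 563 · 983 = 553429.

563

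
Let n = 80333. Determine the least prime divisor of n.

80333 is odd.
Digit sum 17, not divisible by 3.
Ends in 3: not divisible by 5.
7: 80333 = 7·11476 + 1
11: 80333 = 11·7303

11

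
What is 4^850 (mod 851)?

4^1 ≡ 4 (mod 851)
4^2 ≡ 4^2 = 16 ≡ 16 (mod 851)
4^4 ≡ 16^2 = 256 ≡ 256 (mod 851)
4^8 ≡ 256^2 = 65536 ≡ 9 (mod 851)
4^16 ≡ 9^2 = 81 ≡ 81 (mod 851)
4^32 ≡ 81^2 = 6561 ≡ 604 (mod 851)
4^64 ≡ 604^2 = 364816 ≡ 588 (mod 851)
4^128 ≡ 588^2 = 345744 ≡ 238 (mod 851)
4^256 ≡ 238^2 = 56644 ≡ 478 (mod 851)
4^512 ≡ 478^2 = 228484 ≡ 416 (mod 851)
850 = 512 + 256 + 64 + 16 + 2 in binary powers of 2.
So 4^850 ≡ 416 · 478 · 588 · 81 · 16 ≡ 478 (mod 851).
Since 478 ≠ 1, base 4 is a Fermat witness: 851 is composite.

478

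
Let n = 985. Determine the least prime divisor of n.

5

985 is odd.
Digit sum 22, not divisible by 3.
Ends in 5: divisible by 5.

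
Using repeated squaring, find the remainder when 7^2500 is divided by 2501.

1721

7^1 ≡ 7 (mod 2501)
7^2 ≡ 7^2 = 49 ≡ 49 (mod 2501)
7^4 ≡ 49^2 = 2401 ≡ 2401 (mod 2501)
7^8 ≡ 2401^2 = 5764801 ≡ 2497 (mod 2501)
7^16 ≡ 2497^2 = 6235009 ≡ 16 (mod 2501)
7^32 ≡ 16^2 = 256 ≡ 256 (mod 2501)
7^64 ≡ 256^2 = 65536 ≡ 510 (mod 2501)
7^128 ≡ 510^2 = 260100 ≡ 2497 (mod 2501)
7^256 ≡ 2497^2 = 6235009 ≡ 16 (mod 2501)
7^512 ≡ 16^2 = 256 ≡ 256 (mod 2501)
7^1024 ≡ 256^2 = 65536 ≡ 510 (mod 2501)
7^2048 ≡ 510^2 = 260100 ≡ 2497 (mod 2501)
2500 = 2048 + 256 + 128 + 64 + 4 in binary powers of 2.
So 7^2500 ≡ 2497 · 16 · 2497 · 510 · 2401 ≡ 1721 (mod 2501).
Since 1721 ≠ 1, base 7 is a Fermat witness: 2501 is composite.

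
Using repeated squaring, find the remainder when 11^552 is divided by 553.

11^1 ≡ 11 (mod 553)
11^2 ≡ 11^2 = 121 ≡ 121 (mod 553)
11^4 ≡ 121^2 = 14641 ≡ 263 (mod 553)
11^8 ≡ 263^2 = 69169 ≡ 44 (mod 553)
11^16 ≡ 44^2 = 1936 ≡ 277 (mod 553)
11^32 ≡ 277^2 = 76729 ≡ 415 (mod 553)
11^64 ≡ 415^2 = 172225 ≡ 242 (mod 553)
11^128 ≡ 242^2 = 58564 ≡ 499 (mod 553)
11^256 ≡ 499^2 = 249001 ≡ 151 (mod 553)
11^512 ≡ 151^2 = 22801 ≡ 128 (mod 553)
552 = 512 + 32 + 8 in binary powers of 2.
So 11^552 ≡ 128 · 415 · 44 ≡ 302 (mod 553).
Since 302 ≠ 1, base 11 is a Fermat witness: 553 is composite.

302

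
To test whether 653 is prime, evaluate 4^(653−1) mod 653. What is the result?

4^1 ≡ 4 (mod 653)
4^2 ≡ 4^2 = 16 ≡ 16 (mod 653)
4^4 ≡ 16^2 = 256 ≡ 256 (mod 653)
4^8 ≡ 256^2 = 65536 ≡ 236 (mod 653)
4^16 ≡ 236^2 = 55696 ≡ 191 (mod 653)
4^32 ≡ 191^2 = 36481 ≡ 566 (mod 653)
4^64 ≡ 566^2 = 320356 ≡ 386 (mod 653)
4^128 ≡ 386^2 = 148996 ≡ 112 (mod 653)
4^256 ≡ 112^2 = 12544 ≡ 137 (mod 653)
4^512 ≡ 137^2 = 18769 ≡ 485 (mod 653)
652 = 512 + 128 + 8 + 4 in binary powers of 2.
So 4^652 ≡ 485 · 112 · 236 · 256 ≡ 1 (mod 653).
Since the result is 1, base 4 gives no evidence that 653 is composite.

1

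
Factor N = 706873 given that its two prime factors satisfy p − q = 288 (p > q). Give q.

709

Since p = q + 288, we have 706873 = q(q + 288), so q² + 288q − 706873 = 0.
Discriminant: 288² + 4·706873 = 82944 + 2827492 = 2910436; √2910436 = 1706.
q = (−288 + 1706)/2 = 709, and p = q + 288 = 997.
Check: 709 · 997 = 706873.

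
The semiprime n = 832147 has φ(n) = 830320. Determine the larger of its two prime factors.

971

φ(n) = (p−1)(q−1) = n − (p+q) + 1, so p + q = 832147 − 830320 + 1 = 1828.
p and q are the roots of t² − 1828t + 832147 = 0.
Discriminant: 1828² − 4·832147 = 3341584 − 3328588 = 12996; √12996 = 114.
q = (1828 − 114)/2 = 857, p = (1828 + 114)/2 = 971.
Check: 857 · 971 = 832147.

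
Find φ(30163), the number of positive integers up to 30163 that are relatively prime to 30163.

24840

Factor: 30163 = 7 · 31 · 139.
φ(30163) = (7−1) · (31−1) · (139−1) = 6 · 30 · 138 = 24840.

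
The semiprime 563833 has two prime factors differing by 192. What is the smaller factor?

661

Since p = q + 192, we have 563833 = q(q + 192), so q² + 192q − 563833 = 0.
Discriminant: 192² + 4·563833 = 36864 + 2255332 = 2292196; √2292196 = 1514.
q = (−192 + 1514)/2 = 661, and p = q + 192 = 853.
Check: 661 · 853 = 563833.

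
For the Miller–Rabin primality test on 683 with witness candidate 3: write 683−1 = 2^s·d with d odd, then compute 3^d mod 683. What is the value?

683 − 1 = 682 = 2^1 · 341, so d = 341.
3^1 ≡ 3 (mod 683)
3^2 ≡ 3^2 = 9 ≡ 9 (mod 683)
3^4 ≡ 9^2 = 81 ≡ 81 (mod 683)
3^8 ≡ 81^2 = 6561 ≡ 414 (mod 683)
3^16 ≡ 414^2 = 171396 ≡ 646 (mod 683)
3^32 ≡ 646^2 = 417316 ≡ 3 (mod 683)
3^64 ≡ 3^2 = 9 ≡ 9 (mod 683)
3^128 ≡ 9^2 = 81 ≡ 81 (mod 683)
3^256 ≡ 81^2 = 6561 ≡ 414 (mod 683)
341 = 256 + 64 + 16 + 4 + 1 in binary powers of 2.
So 3^341 ≡ 414 · 9 · 646 · 81 · 3 ≡ 1 (mod 683).
Since 3^d ≡ 1 (mod 683), base 3 does not prove 683 composite.

1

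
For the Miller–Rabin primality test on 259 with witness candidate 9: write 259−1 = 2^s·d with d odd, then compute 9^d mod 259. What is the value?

211

259 − 1 = 258 = 2^1 · 129, so d = 129.
9^1 ≡ 9 (mod 259)
9^2 ≡ 9^2 = 81 ≡ 81 (mod 259)
9^4 ≡ 81^2 = 6561 ≡ 86 (mod 259)
9^8 ≡ 86^2 = 7396 ≡ 144 (mod 259)
9^16 ≡ 144^2 = 20736 ≡ 16 (mod 259)
9^32 ≡ 16^2 = 256 ≡ 256 (mod 259)
9^64 ≡ 256^2 = 65536 ≡ 9 (mod 259)
9^128 ≡ 9^2 = 81 ≡ 81 (mod 259)
129 = 128 + 1 in binary powers of 2.
So 9^129 ≡ 81 · 9 ≡ 211 (mod 259).
Squaring chain: 211; never reaches −1, so base 9 is a Miller–Rabin witness that 259 is composite.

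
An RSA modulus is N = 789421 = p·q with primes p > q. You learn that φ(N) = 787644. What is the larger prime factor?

φ(n) = (p−1)(q−1) = n − (p+q) + 1, so p + q = 789421 − 787644 + 1 = 1778.
p and q are the roots of t² − 1778t + 789421 = 0.
Discriminant: 1778² − 4·789421 = 3161284 − 3157684 = 3600; √3600 = 60.
q = (1778 − 60)/2 = 859, p = (1778 + 60)/2 = 919.
Check: 859 · 919 = 789421.

919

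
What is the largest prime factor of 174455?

174455 = 5 · 34891
34891 = 23 · 1517
1517 = 37 · 41
41 is prime.
So 174455 = 5 · 23 · 37 · 41; the largest prime factor is 41.

41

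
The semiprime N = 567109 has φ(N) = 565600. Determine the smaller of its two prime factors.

φ(n) = (p−1)(q−1) = n − (p+q) + 1, so p + q = 567109 − 565600 + 1 = 1510.
p and q are the roots of t² − 1510t + 567109 = 0.
Discriminant: 1510² − 4·567109 = 2280100 − 2268436 = 11664; √11664 = 108.
q = (1510 − 108)/2 = 701, p = (1510 + 108)/2 = 809.
Check: 701 · 809 = 567109.

701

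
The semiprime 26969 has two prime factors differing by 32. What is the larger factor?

Since p = q + 32, we have 26969 = q(q + 32), so q² + 32q − 26969 = 0.
Discriminant: 32² + 4·26969 = 1024 + 107876 = 108900; √108900 = 330.
q = (−32 + 330)/2 = 149, and p = q + 32 = 181.
Check: 149 · 181 = 26969.

181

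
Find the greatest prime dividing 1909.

83

1909 = 23 · 83
83 is prime.
So 1909 = 23 · 83; the largest prime factor is 83.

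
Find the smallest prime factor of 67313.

67313 is odd.
Digit sum 20, not divisible by 3.
Ends in 3: not divisible by 5.
7: 67313 = 7·9616 + 1
11: 67313 = 11·6119 + 4
13: 67313 = 13·5177 + 12
17: 67313 = 17·3959 + 10
19: 67313 = 19·3542 + 15
23: 67313 = 23·2926 + 15
29: 67313 = 29·2321 + 4
31: 67313 = 31·2171 + 12
37: 67313 = 37·1819 + 10
41: 67313 = 41·1641 + 32
43: 67313 = 43·1565 + 18
47: 67313 = 47·1432 + 9
53: 67313 = 53·1270 + 3
59: 67313 = 59·1140 + 53
61: 67313 = 61·1103 + 30
67: 67313 = 67·1004 + 45
71: 67313 = 71·948 + 5
73: 67313 = 73·922 + 7
79: 67313 = 79·852 + 5
83: 67313 = 83·811

83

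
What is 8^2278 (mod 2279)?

520

8^1 ≡ 8 (mod 2279)
8^2 ≡ 8^2 = 64 ≡ 64 (mod 2279)
8^4 ≡ 64^2 = 4096 ≡ 1817 (mod 2279)
8^8 ≡ 1817^2 = 3301489 ≡ 1497 (mod 2279)
8^16 ≡ 1497^2 = 2241009 ≡ 752 (mod 2279)
8^32 ≡ 752^2 = 565504 ≡ 312 (mod 2279)
8^64 ≡ 312^2 = 97344 ≡ 1626 (mod 2279)
8^128 ≡ 1626^2 = 2643876 ≡ 236 (mod 2279)
8^256 ≡ 236^2 = 55696 ≡ 1000 (mod 2279)
8^512 ≡ 1000^2 = 1000000 ≡ 1798 (mod 2279)
8^1024 ≡ 1798^2 = 3232804 ≡ 1182 (mod 2279)
8^2048 ≡ 1182^2 = 1397124 ≡ 97 (mod 2279)
2278 = 2048 + 128 + 64 + 32 + 4 + 2 in binary powers of 2.
So 8^2278 ≡ 97 · 236 · 1626 · 312 · 1817 · 64 ≡ 520 (mod 2279).
Since 520 ≠ 1, base 8 is a Fermat witness: 2279 is composite.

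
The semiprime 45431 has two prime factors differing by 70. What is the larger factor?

Since p = q + 70, we have 45431 = q(q + 70), so q² + 70q − 45431 = 0.
Discriminant: 70² + 4·45431 = 4900 + 181724 = 186624; √186624 = 432.
q = (−70 + 432)/2 = 181, and p = q + 70 = 251.
Check: 181 · 251 = 45431.

251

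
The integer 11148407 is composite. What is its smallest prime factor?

11148407 is odd.
Digit sum 26, not divisible by 3.
Ends in 7: not divisible by 5.
7: 11148407 = 7·1592629 + 4
11: 11148407 = 11·1013491 + 6
13: 11148407 = 13·857569 + 10
17: 11148407 = 17·655788 + 11
19: 11148407 = 19·586758 + 5
23: 11148407 = 23·484713 + 8
29: 11148407 = 29·384427 + 24
31: 11148407 = 31·359626 + 1
37: 11148407 = 37·301308 + 11
41: 11148407 = 41·271912 + 15
43: 11148407 = 43·259265 + 12
47: 11148407 = 47·237200 + 7
53: 11148407 = 53·210347 + 16
59: 11148407 = 59·188956 + 3
61: 11148407 = 61·182760 + 47
67: 11148407 = 67·166394 + 9
71: 11148407 = 71·157019 + 58
73: 11148407 = 73·152717 + 66
79: 11148407 = 79·141119 + 6
83: 11148407 = 83·134318 + 13
89: 11148407 = 89·125263

89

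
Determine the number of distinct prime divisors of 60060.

60060 = 2^2 · 15015
15015 = 3 · 5005
5005 = 5 · 1001
1001 = 7 · 143
143 = 11 · 13
60060 = 2^2 · 3 · 5 · 7 · 11 · 13, which has 6 distinct prime factors.

6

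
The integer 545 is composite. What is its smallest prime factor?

5

545 is odd.
Digit sum 14, not divisible by 3.
Ends in 5: divisible by 5.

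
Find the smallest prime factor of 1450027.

53

1450027 is odd.
Digit sum 19, not divisible by 3.
Ends in 7: not divisible by 5.
7: 1450027 = 7·207146 + 5
11: 1450027 = 11·131820 + 7
13: 1450027 = 13·111540 + 7
17: 1450027 = 17·85295 + 12
19: 1450027 = 19·76317 + 4
23: 1450027 = 23·63044 + 15
29: 1450027 = 29·50000 + 27
31: 1450027 = 31·46775 + 2
37: 1450027 = 37·39189 + 34
41: 1450027 = 41·35366 + 21
43: 1450027 = 43·33721 + 24
47: 1450027 = 47·30851 + 30
53: 1450027 = 53·27359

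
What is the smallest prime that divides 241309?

241309 is odd.
Digit sum 19, not divisible by 3.
Ends in 9: not divisible by 5.
7: 241309 = 7·34472 + 5
11: 241309 = 11·21937 + 2
13: 241309 = 13·18562 + 3
17: 241309 = 17·14194 + 11
19: 241309 = 19·12700 + 9
23: 241309 = 23·10491 + 16
29: 241309 = 29·8321

29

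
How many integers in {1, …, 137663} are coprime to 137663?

Factor: 137663 = 29 · 47 · 101.
φ(137663) = (29−1) · (47−1) · (101−1) = 28 · 46 · 100 = 128800.

128800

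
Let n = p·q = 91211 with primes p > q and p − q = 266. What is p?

463

Since p = q + 266, we have 91211 = q(q + 266), so q² + 266q − 91211 = 0.
Discriminant: 266² + 4·91211 = 70756 + 364844 = 435600; √435600 = 660.
q = (−266 + 660)/2 = 197, and p = q + 266 = 463.
Check: 197 · 463 = 91211.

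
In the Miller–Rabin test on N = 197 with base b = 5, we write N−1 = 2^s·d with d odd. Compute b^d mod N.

197 − 1 = 196 = 2^2 · 49, so d = 49.
5^1 ≡ 5 (mod 197)
5^2 ≡ 5^2 = 25 ≡ 25 (mod 197)
5^4 ≡ 25^2 = 625 ≡ 34 (mod 197)
5^8 ≡ 34^2 = 1156 ≡ 171 (mod 197)
5^16 ≡ 171^2 = 29241 ≡ 85 (mod 197)
5^32 ≡ 85^2 = 7225 ≡ 133 (mod 197)
49 = 32 + 16 + 1 in binary powers of 2.
So 5^49 ≡ 133 · 85 · 5 ≡ 183 (mod 197).
Squaring chain: 183 → 196; reaches −1, so base 5 does not prove 197 composite.

183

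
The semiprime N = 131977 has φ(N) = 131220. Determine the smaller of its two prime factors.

271

φ(n) = (p−1)(q−1) = n − (p+q) + 1, so p + q = 131977 − 131220 + 1 = 758.
p and q are the roots of t² − 758t + 131977 = 0.
Discriminant: 758² − 4·131977 = 574564 − 527908 = 46656; √46656 = 216.
q = (758 − 216)/2 = 271, p = (758 + 216)/2 = 487.
Check: 271 · 487 = 131977.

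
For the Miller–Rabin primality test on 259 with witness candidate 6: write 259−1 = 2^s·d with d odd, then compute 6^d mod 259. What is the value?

259 − 1 = 258 = 2^1 · 129, so d = 129.
6^1 ≡ 6 (mod 259)
6^2 ≡ 6^2 = 36 ≡ 36 (mod 259)
6^4 ≡ 36^2 = 1296 ≡ 1 (mod 259)
6^8 ≡ 1^2 = 1 ≡ 1 (mod 259)
6^16 ≡ 1^2 = 1 ≡ 1 (mod 259)
6^32 ≡ 1^2 = 1 ≡ 1 (mod 259)
6^64 ≡ 1^2 = 1 ≡ 1 (mod 259)
6^128 ≡ 1^2 = 1 ≡ 1 (mod 259)
129 = 128 + 1 in binary powers of 2.
So 6^129 ≡ 1 · 6 ≡ 6 (mod 259).
Squaring chain: 6; never reaches −1, so base 6 is a Miller–Rabin witness that 259 is composite.

6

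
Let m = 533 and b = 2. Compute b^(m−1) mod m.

406

2^1 ≡ 2 (mod 533)
2^2 ≡ 2^2 = 4 ≡ 4 (mod 533)
2^4 ≡ 4^2 = 16 ≡ 16 (mod 533)
2^8 ≡ 16^2 = 256 ≡ 256 (mod 533)
2^16 ≡ 256^2 = 65536 ≡ 510 (mod 533)
2^32 ≡ 510^2 = 260100 ≡ 529 (mod 533)
2^64 ≡ 529^2 = 279841 ≡ 16 (mod 533)
2^128 ≡ 16^2 = 256 ≡ 256 (mod 533)
2^256 ≡ 256^2 = 65536 ≡ 510 (mod 533)
2^512 ≡ 510^2 = 260100 ≡ 529 (mod 533)
532 = 512 + 16 + 4 in binary powers of 2.
So 2^532 ≡ 529 · 510 · 16 ≡ 406 (mod 533).
Since 406 ≠ 1, base 2 is a Fermat witness: 533 is composite.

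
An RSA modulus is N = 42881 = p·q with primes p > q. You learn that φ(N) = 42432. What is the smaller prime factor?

φ(n) = (p−1)(q−1) = n − (p+q) + 1, so p + q = 42881 − 42432 + 1 = 450.
p and q are the roots of t² − 450t + 42881 = 0.
Discriminant: 450² − 4·42881 = 202500 − 171524 = 30976; √30976 = 176.
q = (450 − 176)/2 = 137, p = (450 + 176)/2 = 313.
Check: 137 · 313 = 42881.

137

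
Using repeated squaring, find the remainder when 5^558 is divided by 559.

5^1 ≡ 5 (mod 559)
5^2 ≡ 5^2 = 25 ≡ 25 (mod 559)
5^4 ≡ 25^2 = 625 ≡ 66 (mod 559)
5^8 ≡ 66^2 = 4356 ≡ 443 (mod 559)
5^16 ≡ 443^2 = 196249 ≡ 40 (mod 559)
5^32 ≡ 40^2 = 1600 ≡ 482 (mod 559)
5^64 ≡ 482^2 = 232324 ≡ 339 (mod 559)
5^128 ≡ 339^2 = 114921 ≡ 326 (mod 559)
5^256 ≡ 326^2 = 106276 ≡ 66 (mod 559)
5^512 ≡ 66^2 = 4356 ≡ 443 (mod 559)
558 = 512 + 32 + 8 + 4 + 2 in binary powers of 2.
So 5^558 ≡ 443 · 482 · 443 · 66 · 25 ≡ 428 (mod 559).
Since 428 ≠ 1, base 5 is a Fermat witness: 559 is composite.

428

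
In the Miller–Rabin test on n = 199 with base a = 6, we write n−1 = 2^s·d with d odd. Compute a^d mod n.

198

199 − 1 = 198 = 2^1 · 99, so d = 99.
6^1 ≡ 6 (mod 199)
6^2 ≡ 6^2 = 36 ≡ 36 (mod 199)
6^4 ≡ 36^2 = 1296 ≡ 102 (mod 199)
6^8 ≡ 102^2 = 10404 ≡ 56 (mod 199)
6^16 ≡ 56^2 = 3136 ≡ 151 (mod 199)
6^32 ≡ 151^2 = 22801 ≡ 115 (mod 199)
6^64 ≡ 115^2 = 13225 ≡ 91 (mod 199)
99 = 64 + 32 + 2 + 1 in binary powers of 2.
So 6^99 ≡ 91 · 115 · 36 · 6 ≡ 198 (mod 199).
Since 6^d ≡ 198 (mod 199), base 6 does not prove 199 composite.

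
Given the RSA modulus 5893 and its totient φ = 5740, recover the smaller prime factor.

71

φ(n) = (p−1)(q−1) = n − (p+q) + 1, so p + q = 5893 − 5740 + 1 = 154.
p and q are the roots of t² − 154t + 5893 = 0.
Discriminant: 154² − 4·5893 = 23716 − 23572 = 144; √144 = 12.
q = (154 − 12)/2 = 71, p = (154 + 12)/2 = 83.
Check: 71 · 83 = 5893.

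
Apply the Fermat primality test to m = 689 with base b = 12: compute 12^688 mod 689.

183

12^1 ≡ 12 (mod 689)
12^2 ≡ 12^2 = 144 ≡ 144 (mod 689)
12^4 ≡ 144^2 = 20736 ≡ 66 (mod 689)
12^8 ≡ 66^2 = 4356 ≡ 222 (mod 689)
12^16 ≡ 222^2 = 49284 ≡ 365 (mod 689)
12^32 ≡ 365^2 = 133225 ≡ 248 (mod 689)
12^64 ≡ 248^2 = 61504 ≡ 183 (mod 689)
12^128 ≡ 183^2 = 33489 ≡ 417 (mod 689)
12^256 ≡ 417^2 = 173889 ≡ 261 (mod 689)
12^512 ≡ 261^2 = 68121 ≡ 599 (mod 689)
688 = 512 + 128 + 32 + 16 in binary powers of 2.
So 12^688 ≡ 599 · 417 · 248 · 365 ≡ 183 (mod 689).
Since 183 ≠ 1, base 12 is a Fermat witness: 689 is composite.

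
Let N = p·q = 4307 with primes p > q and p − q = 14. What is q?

Since p = q + 14, we have 4307 = q(q + 14), so q² + 14q − 4307 = 0.
Discriminant: 14² + 4·4307 = 196 + 17228 = 17424; √17424 = 132.
q = (−14 + 132)/2 = 59, and p = q + 14 = 73.
Check: 59 · 73 = 4307.

59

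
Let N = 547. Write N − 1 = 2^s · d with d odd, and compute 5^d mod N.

546

547 − 1 = 546 = 2^1 · 273, so d = 273.
5^1 ≡ 5 (mod 547)
5^2 ≡ 5^2 = 25 ≡ 25 (mod 547)
5^4 ≡ 25^2 = 625 ≡ 78 (mod 547)
5^8 ≡ 78^2 = 6084 ≡ 67 (mod 547)
5^16 ≡ 67^2 = 4489 ≡ 113 (mod 547)
5^32 ≡ 113^2 = 12769 ≡ 188 (mod 547)
5^64 ≡ 188^2 = 35344 ≡ 336 (mod 547)
5^128 ≡ 336^2 = 112896 ≡ 214 (mod 547)
5^256 ≡ 214^2 = 45796 ≡ 395 (mod 547)
273 = 256 + 16 + 1 in binary powers of 2.
So 5^273 ≡ 395 · 113 · 5 ≡ 546 (mod 547).
Since 5^d ≡ 546 (mod 547), base 5 does not prove 547 composite.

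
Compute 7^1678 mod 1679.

441

7^1 ≡ 7 (mod 1679)
7^2 ≡ 7^2 = 49 ≡ 49 (mod 1679)
7^4 ≡ 49^2 = 2401 ≡ 722 (mod 1679)
7^8 ≡ 722^2 = 521284 ≡ 794 (mod 1679)
7^16 ≡ 794^2 = 630436 ≡ 811 (mod 1679)
7^32 ≡ 811^2 = 657721 ≡ 1232 (mod 1679)
7^64 ≡ 1232^2 = 1517824 ≡ 8 (mod 1679)
7^128 ≡ 8^2 = 64 ≡ 64 (mod 1679)
7^256 ≡ 64^2 = 4096 ≡ 738 (mod 1679)
7^512 ≡ 738^2 = 544644 ≡ 648 (mod 1679)
7^1024 ≡ 648^2 = 419904 ≡ 154 (mod 1679)
1678 = 1024 + 512 + 128 + 8 + 4 + 2 in binary powers of 2.
So 7^1678 ≡ 154 · 648 · 64 · 794 · 722 · 49 ≡ 441 (mod 1679).
Since 441 ≠ 1, base 7 is a Fermat witness: 1679 is composite.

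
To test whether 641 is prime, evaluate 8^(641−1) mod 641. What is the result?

1

8^1 ≡ 8 (mod 641)
8^2 ≡ 8^2 = 64 ≡ 64 (mod 641)
8^4 ≡ 64^2 = 4096 ≡ 250 (mod 641)
8^8 ≡ 250^2 = 62500 ≡ 323 (mod 641)
8^16 ≡ 323^2 = 104329 ≡ 487 (mod 641)
8^32 ≡ 487^2 = 237169 ≡ 640 (mod 641)
8^64 ≡ 640^2 = 409600 ≡ 1 (mod 641)
8^128 ≡ 1^2 = 1 ≡ 1 (mod 641)
8^256 ≡ 1^2 = 1 ≡ 1 (mod 641)
8^512 ≡ 1^2 = 1 ≡ 1 (mod 641)
640 = 512 + 128 in binary powers of 2.
So 8^640 ≡ 1 · 1 ≡ 1 (mod 641).
Since the result is 1, base 8 gives no evidence that 641 is composite.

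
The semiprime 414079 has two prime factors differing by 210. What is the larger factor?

Since p = q + 210, we have 414079 = q(q + 210), so q² + 210q − 414079 = 0.
Discriminant: 210² + 4·414079 = 44100 + 1656316 = 1700416; √1700416 = 1304.
q = (−210 + 1304)/2 = 547, and p = q + 210 = 757.
Check: 547 · 757 = 414079.

757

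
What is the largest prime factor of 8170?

43

8170 = 2 · 4085
4085 = 5 · 817
817 = 19 · 43
43 is prime.
So 8170 = 2 · 5 · 19 · 43; the largest prime factor is 43.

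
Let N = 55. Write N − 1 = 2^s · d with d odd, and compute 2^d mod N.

55 − 1 = 54 = 2^1 · 27, so d = 27.
2^1 ≡ 2 (mod 55)
2^2 ≡ 2^2 = 4 ≡ 4 (mod 55)
2^4 ≡ 4^2 = 16 ≡ 16 (mod 55)
2^8 ≡ 16^2 = 256 ≡ 36 (mod 55)
2^16 ≡ 36^2 = 1296 ≡ 31 (mod 55)
27 = 16 + 8 + 2 + 1 in binary powers of 2.
So 2^27 ≡ 31 · 36 · 4 · 2 ≡ 18 (mod 55).
Squaring chain: 18; never reaches −1, so base 2 is a Miller–Rabin witness that 55 is composite.

18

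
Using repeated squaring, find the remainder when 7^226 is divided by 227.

1

7^1 ≡ 7 (mod 227)
7^2 ≡ 7^2 = 49 ≡ 49 (mod 227)
7^4 ≡ 49^2 = 2401 ≡ 131 (mod 227)
7^8 ≡ 131^2 = 17161 ≡ 136 (mod 227)
7^16 ≡ 136^2 = 18496 ≡ 109 (mod 227)
7^32 ≡ 109^2 = 11881 ≡ 77 (mod 227)
7^64 ≡ 77^2 = 5929 ≡ 27 (mod 227)
7^128 ≡ 27^2 = 729 ≡ 48 (mod 227)
226 = 128 + 64 + 32 + 2 in binary powers of 2.
So 7^226 ≡ 48 · 27 · 77 · 49 ≡ 1 (mod 227).
Since the result is 1, base 7 gives no evidence that 227 is composite.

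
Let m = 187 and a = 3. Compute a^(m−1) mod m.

3^1 ≡ 3 (mod 187)
3^2 ≡ 3^2 = 9 ≡ 9 (mod 187)
3^4 ≡ 9^2 = 81 ≡ 81 (mod 187)
3^8 ≡ 81^2 = 6561 ≡ 16 (mod 187)
3^16 ≡ 16^2 = 256 ≡ 69 (mod 187)
3^32 ≡ 69^2 = 4761 ≡ 86 (mod 187)
3^64 ≡ 86^2 = 7396 ≡ 103 (mod 187)
3^128 ≡ 103^2 = 10609 ≡ 137 (mod 187)
186 = 128 + 32 + 16 + 8 + 2 in binary powers of 2.
So 3^186 ≡ 137 · 86 · 69 · 16 · 9 ≡ 25 (mod 187).
Since 25 ≠ 1, base 3 is a Fermat witness: 187 is composite.

25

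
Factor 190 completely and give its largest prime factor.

190 = 2 · 95
95 = 5 · 19
19 is prime.
So 190 = 2 · 5 · 19; the largest prime factor is 19.

19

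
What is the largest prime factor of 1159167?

1159167 = 3 · 386389
386389 = 67 · 5767
5767 = 73 · 79
79 is prime.
So 1159167 = 3 · 67 · 73 · 79; the largest prime factor is 79.

79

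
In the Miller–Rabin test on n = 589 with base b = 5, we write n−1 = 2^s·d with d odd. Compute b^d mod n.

125

589 − 1 = 588 = 2^2 · 147, so d = 147.
5^1 ≡ 5 (mod 589)
5^2 ≡ 5^2 = 25 ≡ 25 (mod 589)
5^4 ≡ 25^2 = 625 ≡ 36 (mod 589)
5^8 ≡ 36^2 = 1296 ≡ 118 (mod 589)
5^16 ≡ 118^2 = 13924 ≡ 377 (mod 589)
5^32 ≡ 377^2 = 142129 ≡ 180 (mod 589)
5^64 ≡ 180^2 = 32400 ≡ 5 (mod 589)
5^128 ≡ 5^2 = 25 ≡ 25 (mod 589)
147 = 128 + 16 + 2 + 1 in binary powers of 2.
So 5^147 ≡ 25 · 377 · 25 · 5 ≡ 125 (mod 589).
Squaring chain: 125 → 311; never reaches −1, so base 5 is a Miller–Rabin witness that 589 is composite.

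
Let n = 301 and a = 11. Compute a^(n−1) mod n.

11^1 ≡ 11 (mod 301)
11^2 ≡ 11^2 = 121 ≡ 121 (mod 301)
11^4 ≡ 121^2 = 14641 ≡ 193 (mod 301)
11^8 ≡ 193^2 = 37249 ≡ 226 (mod 301)
11^16 ≡ 226^2 = 51076 ≡ 207 (mod 301)
11^32 ≡ 207^2 = 42849 ≡ 107 (mod 301)
11^64 ≡ 107^2 = 11449 ≡ 11 (mod 301)
11^128 ≡ 11^2 = 121 ≡ 121 (mod 301)
11^256 ≡ 121^2 = 14641 ≡ 193 (mod 301)
300 = 256 + 32 + 8 + 4 in binary powers of 2.
So 11^300 ≡ 193 · 107 · 226 · 193 ≡ 176 (mod 301).
Since 176 ≠ 1, base 11 is a Fermat witness: 301 is composite.

176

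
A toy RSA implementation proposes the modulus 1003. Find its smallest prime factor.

17

1003 is odd.
Digit sum 4, not divisible by 3.
Ends in 3: not divisible by 5.
7: 1003 = 7·143 + 2
11: 1003 = 11·91 + 2
13: 1003 = 13·77 + 2
17: 1003 = 17·59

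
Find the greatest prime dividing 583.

53

583 = 11 · 53
53 is prime.
So 583 = 11 · 53; the largest prime factor is 53.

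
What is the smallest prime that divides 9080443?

9080443 is odd.
Digit sum 28, not divisible by 3.
Ends in 3: not divisible by 5.
7: 9080443 = 7·1297206 + 1
11: 9080443 = 11·825494 + 9
13: 9080443 = 13·698495 + 8
17: 9080443 = 17·534143 + 12
19: 9080443 = 19·477918 + 1
23: 9080443 = 23·394801 + 20
29: 9080443 = 29·313118 + 21
31: 9080443 = 31·292917 + 16
37: 9080443 = 37·245417 + 14
41: 9080443 = 41·221474 + 9
43: 9080443 = 43·211173 + 4
47: 9080443 = 47·193200 + 43
53: 9080443 = 53·171329 + 6
59: 9080443 = 59·153905 + 48
61: 9080443 = 61·148859 + 44
67: 9080443 = 67·135529

67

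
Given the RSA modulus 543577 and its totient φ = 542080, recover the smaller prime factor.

φ(n) = (p−1)(q−1) = n − (p+q) + 1, so p + q = 543577 − 542080 + 1 = 1498.
p and q are the roots of t² − 1498t + 543577 = 0.
Discriminant: 1498² − 4·543577 = 2244004 − 2174308 = 69696; √69696 = 264.
q = (1498 − 264)/2 = 617, p = (1498 + 264)/2 = 881.
Check: 617 · 881 = 543577.

617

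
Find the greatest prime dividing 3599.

61

3599 = 59 · 61
61 is prime.
So 3599 = 59 · 61; the largest prime factor is 61.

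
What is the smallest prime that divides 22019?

22019 is odd.
Digit sum 14, not divisible by 3.
Ends in 9: not divisible by 5.
7: 22019 = 7·3145 + 4
11: 22019 = 11·2001 + 8
13: 22019 = 13·1693 + 10
17: 22019 = 17·1295 + 4
19: 22019 = 19·1158 + 17
23: 22019 = 23·957 + 8
29: 22019 = 29·759 + 8
31: 22019 = 31·710 + 9
37: 22019 = 37·595 + 4
41: 22019 = 41·537 + 2
43: 22019 = 43·512 + 3
47: 22019 = 47·468 + 23
53: 22019 = 53·415 + 24
59: 22019 = 59·373 + 12
61: 22019 = 61·360 + 59
67: 22019 = 67·328 + 43
71: 22019 = 71·310 + 9
73: 22019 = 73·301 + 46
79: 22019 = 79·278 + 57
83: 22019 = 83·265 + 24
89: 22019 = 89·247 + 36
97: 22019 = 97·227

97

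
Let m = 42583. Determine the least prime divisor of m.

97

42583 is odd.
Digit sum 22, not divisible by 3.
Ends in 3: not divisible by 5.
7: 42583 = 7·6083 + 2
11: 42583 = 11·3871 + 2
13: 42583 = 13·3275 + 8
17: 42583 = 17·2504 + 15
19: 42583 = 19·2241 + 4
23: 42583 = 23·1851 + 10
29: 42583 = 29·1468 + 11
31: 42583 = 31·1373 + 20
37: 42583 = 37·1150 + 33
41: 42583 = 41·1038 + 25
43: 42583 = 43·990 + 13
47: 42583 = 47·906 + 1
53: 42583 = 53·803 + 24
59: 42583 = 59·721 + 44
61: 42583 = 61·698 + 5
67: 42583 = 67·635 + 38
71: 42583 = 71·599 + 54
73: 42583 = 73·583 + 24
79: 42583 = 79·539 + 2
83: 42583 = 83·513 + 4
89: 42583 = 89·478 + 41
97: 42583 = 97·439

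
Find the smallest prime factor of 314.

2

314 is even: 2 divides it.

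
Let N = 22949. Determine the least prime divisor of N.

22949 is odd.
Digit sum 26, not divisible by 3.
Ends in 9: not divisible by 5.
7: 22949 = 7·3278 + 3
11: 22949 = 11·2086 + 3
13: 22949 = 13·1765 + 4
17: 22949 = 17·1349 + 16
19: 22949 = 19·1207 + 16
23: 22949 = 23·997 + 18
29: 22949 = 29·791 + 10
31: 22949 = 31·740 + 9
37: 22949 = 37·620 + 9
41: 22949 = 41·559 + 30
43: 22949 = 43·533 + 30
47: 22949 = 47·488 + 13
53: 22949 = 53·433

53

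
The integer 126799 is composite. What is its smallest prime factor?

126799 is odd.
Digit sum 34, not divisible by 3.
Ends in 9: not divisible by 5.
7: 126799 = 7·18114 + 1
11: 126799 = 11·11527 + 2
13: 126799 = 13·9753 + 10
17: 126799 = 17·7458 + 13
19: 126799 = 19·6673 + 12
23: 126799 = 23·5513

23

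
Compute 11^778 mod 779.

144

11^1 ≡ 11 (mod 779)
11^2 ≡ 11^2 = 121 ≡ 121 (mod 779)
11^4 ≡ 121^2 = 14641 ≡ 619 (mod 779)
11^8 ≡ 619^2 = 383161 ≡ 672 (mod 779)
11^16 ≡ 672^2 = 451584 ≡ 543 (mod 779)
11^32 ≡ 543^2 = 294849 ≡ 387 (mod 779)
11^64 ≡ 387^2 = 149769 ≡ 201 (mod 779)
11^128 ≡ 201^2 = 40401 ≡ 672 (mod 779)
11^256 ≡ 672^2 = 451584 ≡ 543 (mod 779)
11^512 ≡ 543^2 = 294849 ≡ 387 (mod 779)
778 = 512 + 256 + 8 + 2 in binary powers of 2.
So 11^778 ≡ 387 · 543 · 672 · 121 ≡ 144 (mod 779).
Since 144 ≠ 1, base 11 is a Fermat witness: 779 is composite.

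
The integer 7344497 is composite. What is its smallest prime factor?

7344497 is odd.
Digit sum 38, not divisible by 3.
Ends in 7: not divisible by 5.
7: 7344497 = 7·1049213 + 6
11: 7344497 = 11·667681 + 6
13: 7344497 = 13·564961 + 4
17: 7344497 = 17·432029 + 4
19: 7344497 = 19·386552 + 9
23: 7344497 = 23·319325 + 22
29: 7344497 = 29·253258 + 15
31: 7344497 = 31·236919 + 8
37: 7344497 = 37·198499 + 34
41: 7344497 = 41·179134 + 3
43: 7344497 = 43·170802 + 11
47: 7344497 = 47·156265 + 42
53: 7344497 = 53·138575 + 22
59: 7344497 = 59·124483

59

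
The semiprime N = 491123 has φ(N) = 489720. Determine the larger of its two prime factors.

743

φ(n) = (p−1)(q−1) = n − (p+q) + 1, so p + q = 491123 − 489720 + 1 = 1404.
p and q are the roots of t² − 1404t + 491123 = 0.
Discriminant: 1404² − 4·491123 = 1971216 − 1964492 = 6724; √6724 = 82.
q = (1404 − 82)/2 = 661, p = (1404 + 82)/2 = 743.
Check: 661 · 743 = 491123.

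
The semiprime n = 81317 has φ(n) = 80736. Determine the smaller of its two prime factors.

233

φ(n) = (p−1)(q−1) = n − (p+q) + 1, so p + q = 81317 − 80736 + 1 = 582.
p and q are the roots of t² − 582t + 81317 = 0.
Discriminant: 582² − 4·81317 = 338724 − 325268 = 13456; √13456 = 116.
q = (582 − 116)/2 = 233, p = (582 + 116)/2 = 349.
Check: 233 · 349 = 81317.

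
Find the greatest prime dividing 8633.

97

8633 = 89 · 97
97 is prime.
So 8633 = 89 · 97; the largest prime factor is 97.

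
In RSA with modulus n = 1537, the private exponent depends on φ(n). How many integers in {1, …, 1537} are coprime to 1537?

1456

Factor: 1537 = 29 · 53.
φ(1537) = (29−1) · (53−1) = 28 · 52 = 1456.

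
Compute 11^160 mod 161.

32

11^1 ≡ 11 (mod 161)
11^2 ≡ 11^2 = 121 ≡ 121 (mod 161)
11^4 ≡ 121^2 = 14641 ≡ 151 (mod 161)
11^8 ≡ 151^2 = 22801 ≡ 100 (mod 161)
11^16 ≡ 100^2 = 10000 ≡ 18 (mod 161)
11^32 ≡ 18^2 = 324 ≡ 2 (mod 161)
11^64 ≡ 2^2 = 4 ≡ 4 (mod 161)
11^128 ≡ 4^2 = 16 ≡ 16 (mod 161)
160 = 128 + 32 in binary powers of 2.
So 11^160 ≡ 16 · 2 ≡ 32 (mod 161).
Since 32 ≠ 1, base 11 is a Fermat witness: 161 is composite.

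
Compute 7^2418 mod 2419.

743

7^1 ≡ 7 (mod 2419)
7^2 ≡ 7^2 = 49 ≡ 49 (mod 2419)
7^4 ≡ 49^2 = 2401 ≡ 2401 (mod 2419)
7^8 ≡ 2401^2 = 5764801 ≡ 324 (mod 2419)
7^16 ≡ 324^2 = 104976 ≡ 959 (mod 2419)
7^32 ≡ 959^2 = 919681 ≡ 461 (mod 2419)
7^64 ≡ 461^2 = 212521 ≡ 2068 (mod 2419)
7^128 ≡ 2068^2 = 4276624 ≡ 2251 (mod 2419)
7^256 ≡ 2251^2 = 5067001 ≡ 1615 (mod 2419)
7^512 ≡ 1615^2 = 2608225 ≡ 543 (mod 2419)
7^1024 ≡ 543^2 = 294849 ≡ 2150 (mod 2419)
7^2048 ≡ 2150^2 = 4622500 ≡ 2210 (mod 2419)
2418 = 2048 + 256 + 64 + 32 + 16 + 2 in binary powers of 2.
So 7^2418 ≡ 2210 · 1615 · 2068 · 461 · 959 · 49 ≡ 743 (mod 2419).
Since 743 ≠ 1, base 7 is a Fermat witness: 2419 is composite.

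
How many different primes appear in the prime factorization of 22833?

3

22833 = 3^2 · 2537
2537 = 43 · 59
22833 = 3^2 · 43 · 59, which has 3 distinct prime factors.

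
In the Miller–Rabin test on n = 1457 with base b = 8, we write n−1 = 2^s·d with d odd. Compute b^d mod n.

1457 − 1 = 1456 = 2^4 · 91, so d = 91.
8^1 ≡ 8 (mod 1457)
8^2 ≡ 8^2 = 64 ≡ 64 (mod 1457)
8^4 ≡ 64^2 = 4096 ≡ 1182 (mod 1457)
8^8 ≡ 1182^2 = 1397124 ≡ 1318 (mod 1457)
8^16 ≡ 1318^2 = 1737124 ≡ 380 (mod 1457)
8^32 ≡ 380^2 = 144400 ≡ 157 (mod 1457)
8^64 ≡ 157^2 = 24649 ≡ 1337 (mod 1457)
91 = 64 + 16 + 8 + 2 + 1 in binary powers of 2.
So 8^91 ≡ 1337 · 380 · 1318 · 64 · 8 ≡ 194 (mod 1457).
Squaring chain: 194 → 1211 → 779 → 729; never reaches −1, so base 8 is a Miller–Rabin witness that 1457 is composite.

194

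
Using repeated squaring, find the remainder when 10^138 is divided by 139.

1

10^1 ≡ 10 (mod 139)
10^2 ≡ 10^2 = 100 ≡ 100 (mod 139)
10^4 ≡ 100^2 = 10000 ≡ 131 (mod 139)
10^8 ≡ 131^2 = 17161 ≡ 64 (mod 139)
10^16 ≡ 64^2 = 4096 ≡ 65 (mod 139)
10^32 ≡ 65^2 = 4225 ≡ 55 (mod 139)
10^64 ≡ 55^2 = 3025 ≡ 106 (mod 139)
10^128 ≡ 106^2 = 11236 ≡ 116 (mod 139)
138 = 128 + 8 + 2 in binary powers of 2.
So 10^138 ≡ 116 · 64 · 100 ≡ 1 (mod 139).
Since the result is 1, base 10 gives no evidence that 139 is composite.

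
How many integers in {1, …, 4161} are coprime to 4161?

2592

Factor: 4161 = 3 · 19 · 73.
φ(4161) = (3−1) · (19−1) · (73−1) = 2 · 18 · 72 = 2592.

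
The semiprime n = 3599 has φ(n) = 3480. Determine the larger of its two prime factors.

61

φ(n) = (p−1)(q−1) = n − (p+q) + 1, so p + q = 3599 − 3480 + 1 = 120.
p and q are the roots of t² − 120t + 3599 = 0.
Discriminant: 120² − 4·3599 = 14400 − 14396 = 4; √4 = 2.
q = (120 − 2)/2 = 59, p = (120 + 2)/2 = 61.
Check: 59 · 61 = 3599.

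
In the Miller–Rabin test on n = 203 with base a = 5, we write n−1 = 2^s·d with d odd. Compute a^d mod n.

203 − 1 = 202 = 2^1 · 101, so d = 101.
5^1 ≡ 5 (mod 203)
5^2 ≡ 5^2 = 25 ≡ 25 (mod 203)
5^4 ≡ 25^2 = 625 ≡ 16 (mod 203)
5^8 ≡ 16^2 = 256 ≡ 53 (mod 203)
5^16 ≡ 53^2 = 2809 ≡ 170 (mod 203)
5^32 ≡ 170^2 = 28900 ≡ 74 (mod 203)
5^64 ≡ 74^2 = 5476 ≡ 198 (mod 203)
101 = 64 + 32 + 4 + 1 in binary powers of 2.
So 5^101 ≡ 198 · 74 · 16 · 5 ≡ 38 (mod 203).
Squaring chain: 38; never reaches −1, so base 5 is a Miller–Rabin witness that 203 is composite.

38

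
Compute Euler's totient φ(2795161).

2734800

Factor: 2795161 = 107 · 151 · 173.
φ(2795161) = (107−1) · (151−1) · (173−1) = 106 · 150 · 172 = 2734800.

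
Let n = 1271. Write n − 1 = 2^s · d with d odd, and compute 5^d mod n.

893

1271 − 1 = 1270 = 2^1 · 635, so d = 635.
5^1 ≡ 5 (mod 1271)
5^2 ≡ 5^2 = 25 ≡ 25 (mod 1271)
5^4 ≡ 25^2 = 625 ≡ 625 (mod 1271)
5^8 ≡ 625^2 = 390625 ≡ 428 (mod 1271)
5^16 ≡ 428^2 = 183184 ≡ 160 (mod 1271)
5^32 ≡ 160^2 = 25600 ≡ 180 (mod 1271)
5^64 ≡ 180^2 = 32400 ≡ 625 (mod 1271)
5^128 ≡ 625^2 = 390625 ≡ 428 (mod 1271)
5^256 ≡ 428^2 = 183184 ≡ 160 (mod 1271)
5^512 ≡ 160^2 = 25600 ≡ 180 (mod 1271)
635 = 512 + 64 + 32 + 16 + 8 + 2 + 1 in binary powers of 2.
So 5^635 ≡ 180 · 625 · 180 · 160 · 428 · 25 · 5 ≡ 893 (mod 1271).
Squaring chain: 893; never reaches −1, so base 5 is a Miller–Rabin witness that 1271 is composite.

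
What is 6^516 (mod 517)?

159

6^1 ≡ 6 (mod 517)
6^2 ≡ 6^2 = 36 ≡ 36 (mod 517)
6^4 ≡ 36^2 = 1296 ≡ 262 (mod 517)
6^8 ≡ 262^2 = 68644 ≡ 400 (mod 517)
6^16 ≡ 400^2 = 160000 ≡ 247 (mod 517)
6^32 ≡ 247^2 = 61009 ≡ 3 (mod 517)
6^64 ≡ 3^2 = 9 ≡ 9 (mod 517)
6^128 ≡ 9^2 = 81 ≡ 81 (mod 517)
6^256 ≡ 81^2 = 6561 ≡ 357 (mod 517)
6^512 ≡ 357^2 = 127449 ≡ 267 (mod 517)
516 = 512 + 4 in binary powers of 2.
So 6^516 ≡ 267 · 262 ≡ 159 (mod 517).
Since 159 ≠ 1, base 6 is a Fermat witness: 517 is composite.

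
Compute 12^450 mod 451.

419

12^1 ≡ 12 (mod 451)
12^2 ≡ 12^2 = 144 ≡ 144 (mod 451)
12^4 ≡ 144^2 = 20736 ≡ 441 (mod 451)
12^8 ≡ 441^2 = 194481 ≡ 100 (mod 451)
12^16 ≡ 100^2 = 10000 ≡ 78 (mod 451)
12^32 ≡ 78^2 = 6084 ≡ 221 (mod 451)
12^64 ≡ 221^2 = 48841 ≡ 133 (mod 451)
12^128 ≡ 133^2 = 17689 ≡ 100 (mod 451)
12^256 ≡ 100^2 = 10000 ≡ 78 (mod 451)
450 = 256 + 128 + 64 + 2 in binary powers of 2.
So 12^450 ≡ 78 · 100 · 133 · 144 ≡ 419 (mod 451).
Since 419 ≠ 1, base 12 is a Fermat witness: 451 is composite.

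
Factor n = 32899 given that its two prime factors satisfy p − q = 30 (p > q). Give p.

197

Since p = q + 30, we have 32899 = q(q + 30), so q² + 30q − 32899 = 0.
Discriminant: 30² + 4·32899 = 900 + 131596 = 132496; √132496 = 364.
q = (−30 + 364)/2 = 167, and p = q + 30 = 197.
Check: 167 · 197 = 32899.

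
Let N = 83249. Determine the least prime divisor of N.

17

83249 is odd.
Digit sum 26, not divisible by 3.
Ends in 9: not divisible by 5.
7: 83249 = 7·11892 + 5
11: 83249 = 11·7568 + 1
13: 83249 = 13·6403 + 10
17: 83249 = 17·4897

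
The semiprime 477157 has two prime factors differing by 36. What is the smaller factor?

Since p = q + 36, we have 477157 = q(q + 36), so q² + 36q − 477157 = 0.
Discriminant: 36² + 4·477157 = 1296 + 1908628 = 1909924; √1909924 = 1382.
q = (−36 + 1382)/2 = 673, and p = q + 36 = 709.
Check: 673 · 709 = 477157.

673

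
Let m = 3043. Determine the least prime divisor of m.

17

3043 is odd.
Digit sum 10, not divisible by 3.
Ends in 3: not divisible by 5.
7: 3043 = 7·434 + 5
11: 3043 = 11·276 + 7
13: 3043 = 13·234 + 1
17: 3043 = 17·179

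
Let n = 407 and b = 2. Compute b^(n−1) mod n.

2^1 ≡ 2 (mod 407)
2^2 ≡ 2^2 = 4 ≡ 4 (mod 407)
2^4 ≡ 4^2 = 16 ≡ 16 (mod 407)
2^8 ≡ 16^2 = 256 ≡ 256 (mod 407)
2^16 ≡ 256^2 = 65536 ≡ 9 (mod 407)
2^32 ≡ 9^2 = 81 ≡ 81 (mod 407)
2^64 ≡ 81^2 = 6561 ≡ 49 (mod 407)
2^128 ≡ 49^2 = 2401 ≡ 366 (mod 407)
2^256 ≡ 366^2 = 133956 ≡ 53 (mod 407)
406 = 256 + 128 + 16 + 4 + 2 in binary powers of 2.
So 2^406 ≡ 53 · 366 · 9 · 16 · 4 ≡ 284 (mod 407).
Since 284 ≠ 1, base 2 is a Fermat witness: 407 is composite.

284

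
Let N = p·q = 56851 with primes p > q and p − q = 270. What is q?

Since p = q + 270, we have 56851 = q(q + 270), so q² + 270q − 56851 = 0.
Discriminant: 270² + 4·56851 = 72900 + 227404 = 300304; √300304 = 548.
q = (−270 + 548)/2 = 139, and p = q + 270 = 409.
Check: 139 · 409 = 56851.

139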